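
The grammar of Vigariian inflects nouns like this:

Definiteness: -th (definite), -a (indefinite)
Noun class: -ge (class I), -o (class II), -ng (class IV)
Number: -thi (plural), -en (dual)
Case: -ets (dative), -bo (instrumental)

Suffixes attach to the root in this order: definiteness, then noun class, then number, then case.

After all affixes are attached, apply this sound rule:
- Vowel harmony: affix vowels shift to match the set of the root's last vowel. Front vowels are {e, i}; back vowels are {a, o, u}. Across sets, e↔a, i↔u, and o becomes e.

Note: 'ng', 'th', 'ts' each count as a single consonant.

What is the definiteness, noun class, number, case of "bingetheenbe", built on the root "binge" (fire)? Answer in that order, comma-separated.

definite, class II, dual, instrumental

Segment: binge-th-o-en-bo.
definiteness: -th → definite.
noun class: -o → class II.
number: -en → dual.
case: -bo → instrumental.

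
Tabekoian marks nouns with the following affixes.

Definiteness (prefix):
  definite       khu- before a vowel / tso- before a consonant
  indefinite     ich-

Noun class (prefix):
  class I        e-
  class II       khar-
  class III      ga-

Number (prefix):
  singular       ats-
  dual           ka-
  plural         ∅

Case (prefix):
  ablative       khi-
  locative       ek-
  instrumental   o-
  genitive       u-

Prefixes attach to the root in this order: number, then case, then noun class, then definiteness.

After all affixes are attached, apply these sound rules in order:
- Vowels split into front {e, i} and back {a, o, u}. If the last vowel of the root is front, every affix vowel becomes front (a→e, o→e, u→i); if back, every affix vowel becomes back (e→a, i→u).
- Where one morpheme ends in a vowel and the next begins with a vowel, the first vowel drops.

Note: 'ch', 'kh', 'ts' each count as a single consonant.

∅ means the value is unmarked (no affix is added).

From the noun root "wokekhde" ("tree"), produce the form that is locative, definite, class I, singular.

Attach number singular ats- → atswokekhde.
Attach case locative ek- → ekatswokekhde.
Attach noun class class I e- → eekatswokekhde.
Attach definiteness definite khu- (before vowel 'e') → khueekatswokekhde.
Apply vowel harmony: khueekatswokekhde → khieeketswokekhde.
Apply vowel deletion: khieeketswokekhde → kheketswokekhde.

kheketswokekhde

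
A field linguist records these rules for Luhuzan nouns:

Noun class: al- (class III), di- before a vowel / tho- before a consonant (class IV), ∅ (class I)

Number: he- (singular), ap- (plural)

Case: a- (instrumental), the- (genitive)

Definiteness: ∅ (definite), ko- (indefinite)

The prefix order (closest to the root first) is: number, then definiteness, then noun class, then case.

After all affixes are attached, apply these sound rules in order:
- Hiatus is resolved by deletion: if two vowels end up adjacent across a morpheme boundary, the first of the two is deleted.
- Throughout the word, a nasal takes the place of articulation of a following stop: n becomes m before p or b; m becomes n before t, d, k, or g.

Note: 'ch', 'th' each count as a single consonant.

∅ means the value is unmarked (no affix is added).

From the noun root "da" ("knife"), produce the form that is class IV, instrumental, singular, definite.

Attach number singular he- → heda.
definiteness = definite: zero marking, form stays heda.
Attach noun class class IV tho- (before consonant 'h') → thoheda.
Attach case instrumental a- → athoheda.
Vowel deletion: no change.
Nasal assimilation: no change.

athoheda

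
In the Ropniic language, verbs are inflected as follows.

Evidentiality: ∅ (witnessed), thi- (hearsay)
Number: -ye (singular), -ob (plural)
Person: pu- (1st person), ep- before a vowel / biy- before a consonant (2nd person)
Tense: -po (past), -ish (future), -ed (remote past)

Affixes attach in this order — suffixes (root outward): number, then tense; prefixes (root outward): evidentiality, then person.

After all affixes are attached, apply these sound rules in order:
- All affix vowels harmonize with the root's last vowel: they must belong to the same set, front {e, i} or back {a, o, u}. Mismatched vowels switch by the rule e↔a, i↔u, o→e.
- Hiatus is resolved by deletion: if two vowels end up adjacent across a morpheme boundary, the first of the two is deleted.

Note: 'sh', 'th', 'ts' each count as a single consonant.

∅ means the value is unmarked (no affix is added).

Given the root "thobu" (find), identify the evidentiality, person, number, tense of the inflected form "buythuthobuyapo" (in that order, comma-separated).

hearsay, 2nd person, singular, past

Segment: biy-thi-thobu-ye-po.
evidentiality: thi- → hearsay.
person: ep/biy- → 2nd person.
number: -ye → singular.
tense: -po → past.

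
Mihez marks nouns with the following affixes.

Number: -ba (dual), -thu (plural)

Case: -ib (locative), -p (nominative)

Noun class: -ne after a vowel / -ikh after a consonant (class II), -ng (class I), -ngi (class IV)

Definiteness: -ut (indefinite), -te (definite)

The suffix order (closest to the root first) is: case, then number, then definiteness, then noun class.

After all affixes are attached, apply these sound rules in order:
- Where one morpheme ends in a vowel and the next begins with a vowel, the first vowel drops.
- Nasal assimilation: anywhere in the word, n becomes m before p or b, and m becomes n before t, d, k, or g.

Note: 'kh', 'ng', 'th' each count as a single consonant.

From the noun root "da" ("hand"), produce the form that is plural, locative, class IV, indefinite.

dibthutngi

Attach case locative -ib → daib.
Attach number plural -thu → daibthu.
Attach definiteness indefinite -ut → daibthuut.
Attach noun class class IV -ngi → daibthuutngi.
Apply vowel deletion: daibthuutngi → dibthutngi.
Nasal assimilation: no change.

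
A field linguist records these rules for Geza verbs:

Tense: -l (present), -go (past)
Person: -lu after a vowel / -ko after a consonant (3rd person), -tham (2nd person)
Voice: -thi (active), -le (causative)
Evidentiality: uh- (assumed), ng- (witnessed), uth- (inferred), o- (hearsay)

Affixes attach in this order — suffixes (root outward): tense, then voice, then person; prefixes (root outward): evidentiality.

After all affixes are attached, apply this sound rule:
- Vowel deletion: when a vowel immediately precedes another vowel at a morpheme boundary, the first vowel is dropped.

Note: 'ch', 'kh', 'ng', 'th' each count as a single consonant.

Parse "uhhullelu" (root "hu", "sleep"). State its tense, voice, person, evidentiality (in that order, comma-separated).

Segment: uh-hu-l-le-lu.
tense: -l → present.
voice: -le → causative.
person: -lu/ko → 3rd person.
evidentiality: uh- → assumed.

present, causative, 3rd person, assumed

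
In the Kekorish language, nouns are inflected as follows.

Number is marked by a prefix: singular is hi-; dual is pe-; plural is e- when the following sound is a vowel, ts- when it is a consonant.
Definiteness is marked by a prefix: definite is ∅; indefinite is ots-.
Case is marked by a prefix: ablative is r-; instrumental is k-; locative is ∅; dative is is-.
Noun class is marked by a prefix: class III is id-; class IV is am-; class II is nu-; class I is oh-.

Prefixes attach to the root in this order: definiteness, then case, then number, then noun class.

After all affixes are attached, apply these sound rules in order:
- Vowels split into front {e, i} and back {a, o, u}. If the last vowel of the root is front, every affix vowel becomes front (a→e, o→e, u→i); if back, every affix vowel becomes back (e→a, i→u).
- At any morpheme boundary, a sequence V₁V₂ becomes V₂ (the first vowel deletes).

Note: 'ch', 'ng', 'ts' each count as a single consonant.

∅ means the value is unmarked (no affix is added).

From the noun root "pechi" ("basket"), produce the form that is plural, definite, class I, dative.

ehispechi

definiteness = definite: zero marking, form stays pechi.
Attach case dative is- → ispechi.
Attach number plural e- (before vowel 'i') → eispechi.
Attach noun class class I oh- → oheispechi.
Apply vowel harmony: oheispechi → eheispechi.
Apply vowel deletion: eheispechi → ehispechi.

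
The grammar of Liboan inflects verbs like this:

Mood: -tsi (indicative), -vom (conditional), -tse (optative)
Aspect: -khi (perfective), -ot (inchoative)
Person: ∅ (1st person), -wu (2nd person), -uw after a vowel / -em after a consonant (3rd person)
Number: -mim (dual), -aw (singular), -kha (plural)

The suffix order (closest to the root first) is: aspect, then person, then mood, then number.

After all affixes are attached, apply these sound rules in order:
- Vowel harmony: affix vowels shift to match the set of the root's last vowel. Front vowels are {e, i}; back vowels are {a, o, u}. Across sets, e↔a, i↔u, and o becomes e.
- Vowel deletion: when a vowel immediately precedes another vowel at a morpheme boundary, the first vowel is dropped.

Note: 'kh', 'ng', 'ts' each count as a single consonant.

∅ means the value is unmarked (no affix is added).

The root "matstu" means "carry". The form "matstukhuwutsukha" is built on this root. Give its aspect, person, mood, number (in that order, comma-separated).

perfective, 2nd person, indicative, plural

Segment: matstu-khi-wu-tsi-kha.
aspect: -khi → perfective.
person: -wu → 2nd person.
mood: -tsi → indicative.
number: -kha → plural.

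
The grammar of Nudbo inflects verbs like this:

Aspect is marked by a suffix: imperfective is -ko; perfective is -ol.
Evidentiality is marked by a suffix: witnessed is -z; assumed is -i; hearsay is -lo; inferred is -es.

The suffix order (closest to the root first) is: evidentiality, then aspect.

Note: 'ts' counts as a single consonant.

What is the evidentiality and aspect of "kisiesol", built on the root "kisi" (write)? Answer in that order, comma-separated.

Segment: kisi-es-ol.
evidentiality: -es → inferred.
aspect: -ol → perfective.

inferred, perfective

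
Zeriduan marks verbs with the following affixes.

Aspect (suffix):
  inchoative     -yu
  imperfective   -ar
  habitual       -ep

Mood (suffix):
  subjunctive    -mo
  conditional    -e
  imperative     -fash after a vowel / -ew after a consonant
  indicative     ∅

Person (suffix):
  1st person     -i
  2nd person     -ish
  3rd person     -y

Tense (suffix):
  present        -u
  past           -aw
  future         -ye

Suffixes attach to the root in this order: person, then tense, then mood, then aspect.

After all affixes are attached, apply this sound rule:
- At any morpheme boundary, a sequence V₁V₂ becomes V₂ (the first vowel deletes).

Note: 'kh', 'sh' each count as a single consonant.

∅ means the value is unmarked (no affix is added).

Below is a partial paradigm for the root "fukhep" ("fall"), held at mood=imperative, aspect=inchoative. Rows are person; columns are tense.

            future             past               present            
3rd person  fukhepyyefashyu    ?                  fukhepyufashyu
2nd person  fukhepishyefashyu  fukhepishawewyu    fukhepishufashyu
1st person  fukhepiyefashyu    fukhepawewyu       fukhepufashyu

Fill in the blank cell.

Attach person 3rd person -y → fukhepy.
Attach tense past -aw → fukhepyaw.
Attach mood imperative -ew (after consonant 'w') → fukhepyawew.
Attach aspect inchoative -yu → fukhepyawewyu.
Vowel deletion: no change.

fukhepyawewyu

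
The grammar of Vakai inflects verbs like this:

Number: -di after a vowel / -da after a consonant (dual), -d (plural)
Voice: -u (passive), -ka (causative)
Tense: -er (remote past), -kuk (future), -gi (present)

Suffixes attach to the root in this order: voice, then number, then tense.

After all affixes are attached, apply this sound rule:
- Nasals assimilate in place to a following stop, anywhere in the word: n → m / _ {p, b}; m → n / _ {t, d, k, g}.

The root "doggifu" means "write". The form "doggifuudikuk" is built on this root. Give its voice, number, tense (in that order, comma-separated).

passive, dual, future

Segment: doggifu-u-di-kuk.
voice: -u → passive.
number: -di/da → dual.
tense: -kuk → future.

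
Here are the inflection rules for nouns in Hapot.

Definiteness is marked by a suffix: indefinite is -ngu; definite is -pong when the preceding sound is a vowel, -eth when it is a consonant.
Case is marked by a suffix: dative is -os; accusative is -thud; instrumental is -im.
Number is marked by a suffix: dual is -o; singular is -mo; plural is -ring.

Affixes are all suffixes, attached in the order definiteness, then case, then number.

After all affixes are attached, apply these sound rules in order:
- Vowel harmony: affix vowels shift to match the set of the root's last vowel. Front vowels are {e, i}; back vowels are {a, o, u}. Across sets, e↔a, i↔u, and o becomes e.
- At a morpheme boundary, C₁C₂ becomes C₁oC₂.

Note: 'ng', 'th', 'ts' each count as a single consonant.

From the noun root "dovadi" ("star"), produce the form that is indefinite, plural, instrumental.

Attach definiteness indefinite -ngu → dovadingu.
Attach case instrumental -im → dovadinguim.
Attach number plural -ring → dovadinguimring.
Apply vowel harmony: dovadinguimring → dovadingiimring.
Apply epenthesis: dovadingiimring → dovadingiimoring.

dovadingiimoring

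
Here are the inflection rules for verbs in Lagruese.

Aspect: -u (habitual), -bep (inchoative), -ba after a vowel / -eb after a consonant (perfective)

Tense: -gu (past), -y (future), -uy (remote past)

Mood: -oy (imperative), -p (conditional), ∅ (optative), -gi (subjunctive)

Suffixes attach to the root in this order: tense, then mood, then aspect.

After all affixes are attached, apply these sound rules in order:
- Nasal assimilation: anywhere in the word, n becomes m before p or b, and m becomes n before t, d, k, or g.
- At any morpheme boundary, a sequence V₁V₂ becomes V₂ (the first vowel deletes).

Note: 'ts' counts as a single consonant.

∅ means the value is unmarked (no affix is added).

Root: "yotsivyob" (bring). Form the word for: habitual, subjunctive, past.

yotsivyobgugu

Attach tense past -gu → yotsivyobgu.
Attach mood subjunctive -gi → yotsivyobgugi.
Attach aspect habitual -u → yotsivyobgugiu.
Nasal assimilation: no change.
Apply vowel deletion: yotsivyobgugiu → yotsivyobgugu.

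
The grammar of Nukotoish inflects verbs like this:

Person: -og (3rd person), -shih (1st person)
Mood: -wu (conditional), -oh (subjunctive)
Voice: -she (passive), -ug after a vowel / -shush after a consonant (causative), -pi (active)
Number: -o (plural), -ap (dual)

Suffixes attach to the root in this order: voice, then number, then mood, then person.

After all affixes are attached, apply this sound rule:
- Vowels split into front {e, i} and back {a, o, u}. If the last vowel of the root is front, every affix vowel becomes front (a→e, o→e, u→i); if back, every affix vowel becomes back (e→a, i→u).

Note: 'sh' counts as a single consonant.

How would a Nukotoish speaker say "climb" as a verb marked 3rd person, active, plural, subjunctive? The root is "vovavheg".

Attach voice active -pi → vovavhegpi.
Attach number plural -o → vovavhegpio.
Attach mood subjunctive -oh → vovavhegpiooh.
Attach person 3rd person -og → vovavhegpioohog.
Apply vowel harmony: vovavhegpioohog → vovavhegpieeheg.

vovavhegpieeheg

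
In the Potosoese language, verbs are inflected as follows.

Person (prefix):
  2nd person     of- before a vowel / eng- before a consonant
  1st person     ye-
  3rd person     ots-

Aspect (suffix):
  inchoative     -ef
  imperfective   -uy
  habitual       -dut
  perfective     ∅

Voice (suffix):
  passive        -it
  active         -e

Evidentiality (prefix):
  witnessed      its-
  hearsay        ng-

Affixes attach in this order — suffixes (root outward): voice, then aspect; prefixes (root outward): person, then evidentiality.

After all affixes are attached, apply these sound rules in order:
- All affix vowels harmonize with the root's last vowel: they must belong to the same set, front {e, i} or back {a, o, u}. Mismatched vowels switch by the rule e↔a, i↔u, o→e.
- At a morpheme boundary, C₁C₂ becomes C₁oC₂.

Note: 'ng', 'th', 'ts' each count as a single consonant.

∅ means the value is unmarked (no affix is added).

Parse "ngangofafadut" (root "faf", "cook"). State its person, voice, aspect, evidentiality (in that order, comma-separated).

Segment: ng-eng-faf-e-dut.
person: of/eng- → 2nd person.
voice: -e → active.
aspect: -dut → habitual.
evidentiality: ng- → hearsay.

2nd person, active, habitual, hearsay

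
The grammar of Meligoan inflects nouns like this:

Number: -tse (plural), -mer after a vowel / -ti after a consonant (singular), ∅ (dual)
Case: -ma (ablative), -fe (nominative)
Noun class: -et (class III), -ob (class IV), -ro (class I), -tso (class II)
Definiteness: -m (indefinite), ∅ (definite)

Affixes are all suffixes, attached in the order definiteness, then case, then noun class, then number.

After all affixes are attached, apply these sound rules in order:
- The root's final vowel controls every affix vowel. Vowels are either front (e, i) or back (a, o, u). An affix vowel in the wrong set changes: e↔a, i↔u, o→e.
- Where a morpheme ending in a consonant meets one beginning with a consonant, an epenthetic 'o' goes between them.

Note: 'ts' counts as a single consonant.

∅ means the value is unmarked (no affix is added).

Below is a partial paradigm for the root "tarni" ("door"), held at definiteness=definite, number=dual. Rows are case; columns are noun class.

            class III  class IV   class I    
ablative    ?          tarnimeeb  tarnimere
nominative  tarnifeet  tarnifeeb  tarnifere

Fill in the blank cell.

tarnimeet

definiteness = definite: zero marking, form stays tarni.
Attach case ablative -ma → tarnima.
Attach noun class class III -et → tarnimaet.
number = dual: zero marking, form stays tarnimaet.
Apply vowel harmony: tarnimaet → tarnimeet.
Epenthesis: no change.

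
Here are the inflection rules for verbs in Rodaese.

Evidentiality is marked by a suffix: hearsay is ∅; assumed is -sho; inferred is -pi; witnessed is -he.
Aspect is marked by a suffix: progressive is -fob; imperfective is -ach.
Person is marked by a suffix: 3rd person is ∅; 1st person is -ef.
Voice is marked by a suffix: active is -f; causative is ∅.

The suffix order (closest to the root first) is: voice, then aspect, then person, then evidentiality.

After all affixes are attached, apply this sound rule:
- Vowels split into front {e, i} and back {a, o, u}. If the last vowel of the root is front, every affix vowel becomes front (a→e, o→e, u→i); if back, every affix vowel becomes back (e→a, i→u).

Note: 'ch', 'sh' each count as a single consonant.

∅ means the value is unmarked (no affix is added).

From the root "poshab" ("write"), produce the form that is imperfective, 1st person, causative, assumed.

voice = causative: zero marking, form stays poshab.
Attach aspect imperfective -ach → poshabach.
Attach person 1st person -ef → poshabachef.
Attach evidentiality assumed -sho → poshabachefsho.
Apply vowel harmony: poshabachefsho → poshabachafsho.

poshabachafsho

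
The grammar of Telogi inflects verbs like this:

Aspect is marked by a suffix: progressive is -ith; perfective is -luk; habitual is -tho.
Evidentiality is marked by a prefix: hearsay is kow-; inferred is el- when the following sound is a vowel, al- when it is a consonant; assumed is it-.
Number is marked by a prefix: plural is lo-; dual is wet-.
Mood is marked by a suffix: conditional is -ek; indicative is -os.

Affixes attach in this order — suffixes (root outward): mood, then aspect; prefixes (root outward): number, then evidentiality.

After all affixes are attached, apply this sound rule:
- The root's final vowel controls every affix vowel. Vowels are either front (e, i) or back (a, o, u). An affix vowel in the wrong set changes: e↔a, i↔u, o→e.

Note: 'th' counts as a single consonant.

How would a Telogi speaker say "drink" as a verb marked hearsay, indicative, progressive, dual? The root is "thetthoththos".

kowwatthetthoththososuth

Attach mood indicative -os → thetthoththosos.
Attach number dual wet- → wetthetthoththosos.
Attach evidentiality hearsay kow- → kowwetthetthoththosos.
Attach aspect progressive -ith → kowwetthetthoththososith.
Apply vowel harmony: kowwetthetthoththososith → kowwatthetthoththososuth.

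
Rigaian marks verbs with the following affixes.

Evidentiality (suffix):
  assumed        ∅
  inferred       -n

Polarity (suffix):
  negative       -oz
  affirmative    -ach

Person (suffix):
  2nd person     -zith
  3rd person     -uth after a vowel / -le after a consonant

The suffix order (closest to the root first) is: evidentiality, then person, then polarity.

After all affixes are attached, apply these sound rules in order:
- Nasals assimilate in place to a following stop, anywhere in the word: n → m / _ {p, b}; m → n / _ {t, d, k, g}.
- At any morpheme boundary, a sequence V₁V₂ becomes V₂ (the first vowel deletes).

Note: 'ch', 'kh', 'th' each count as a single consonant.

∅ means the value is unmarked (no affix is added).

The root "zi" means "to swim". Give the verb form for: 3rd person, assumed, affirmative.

evidentiality = assumed: zero marking, form stays zi.
Attach person 3rd person -uth (after vowel 'i') → ziuth.
Attach polarity affirmative -ach → ziuthach.
Nasal assimilation: no change.
Apply vowel deletion: ziuthach → zuthach.

zuthach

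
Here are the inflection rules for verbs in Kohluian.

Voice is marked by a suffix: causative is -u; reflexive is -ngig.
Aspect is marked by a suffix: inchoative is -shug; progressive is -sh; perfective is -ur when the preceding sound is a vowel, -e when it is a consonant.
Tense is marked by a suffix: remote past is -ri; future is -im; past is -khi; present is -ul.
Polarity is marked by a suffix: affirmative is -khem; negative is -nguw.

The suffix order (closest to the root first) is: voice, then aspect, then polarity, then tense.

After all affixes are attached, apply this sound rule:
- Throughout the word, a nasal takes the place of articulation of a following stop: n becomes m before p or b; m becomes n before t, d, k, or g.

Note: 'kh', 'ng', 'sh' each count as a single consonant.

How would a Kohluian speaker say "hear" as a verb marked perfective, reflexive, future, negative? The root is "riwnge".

riwngengigenguwim

Attach voice reflexive -ngig → riwngengig.
Attach aspect perfective -e (after consonant 'g') → riwngengige.
Attach polarity negative -nguw → riwngengigenguw.
Attach tense future -im → riwngengigenguwim.
Nasal assimilation: no change.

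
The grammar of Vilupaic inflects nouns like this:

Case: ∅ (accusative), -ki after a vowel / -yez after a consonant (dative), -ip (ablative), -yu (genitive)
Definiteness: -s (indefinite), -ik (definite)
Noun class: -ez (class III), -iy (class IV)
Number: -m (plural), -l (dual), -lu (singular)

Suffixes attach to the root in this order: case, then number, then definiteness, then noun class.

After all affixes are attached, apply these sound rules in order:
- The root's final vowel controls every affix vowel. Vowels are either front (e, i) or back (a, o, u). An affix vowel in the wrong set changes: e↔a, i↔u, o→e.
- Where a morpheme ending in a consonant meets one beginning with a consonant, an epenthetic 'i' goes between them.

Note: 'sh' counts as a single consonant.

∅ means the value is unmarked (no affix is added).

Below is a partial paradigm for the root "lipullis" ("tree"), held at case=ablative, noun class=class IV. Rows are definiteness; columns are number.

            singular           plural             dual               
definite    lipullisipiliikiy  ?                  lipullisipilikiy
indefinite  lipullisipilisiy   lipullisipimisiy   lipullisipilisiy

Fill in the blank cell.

lipullisipimikiy

Attach case ablative -ip → lipullisip.
Attach number plural -m → lipullisipm.
Attach definiteness definite -ik → lipullisipmik.
Attach noun class class IV -iy → lipullisipmikiy.
Vowel harmony: no change.
Apply epenthesis: lipullisipmikiy → lipullisipimikiy.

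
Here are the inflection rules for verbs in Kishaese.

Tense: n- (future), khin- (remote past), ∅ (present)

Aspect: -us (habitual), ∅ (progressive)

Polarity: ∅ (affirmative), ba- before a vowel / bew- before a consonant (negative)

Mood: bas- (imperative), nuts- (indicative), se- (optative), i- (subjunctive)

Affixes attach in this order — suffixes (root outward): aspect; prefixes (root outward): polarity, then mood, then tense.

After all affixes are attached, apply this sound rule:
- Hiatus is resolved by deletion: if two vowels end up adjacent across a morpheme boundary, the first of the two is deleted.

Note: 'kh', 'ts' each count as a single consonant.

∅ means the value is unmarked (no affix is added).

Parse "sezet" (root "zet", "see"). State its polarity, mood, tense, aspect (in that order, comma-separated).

Segment: se-zet.
polarity: ∅ → affirmative.
mood: se- → optative.
tense: ∅ → present.
aspect: ∅ → progressive.

affirmative, optative, present, progressive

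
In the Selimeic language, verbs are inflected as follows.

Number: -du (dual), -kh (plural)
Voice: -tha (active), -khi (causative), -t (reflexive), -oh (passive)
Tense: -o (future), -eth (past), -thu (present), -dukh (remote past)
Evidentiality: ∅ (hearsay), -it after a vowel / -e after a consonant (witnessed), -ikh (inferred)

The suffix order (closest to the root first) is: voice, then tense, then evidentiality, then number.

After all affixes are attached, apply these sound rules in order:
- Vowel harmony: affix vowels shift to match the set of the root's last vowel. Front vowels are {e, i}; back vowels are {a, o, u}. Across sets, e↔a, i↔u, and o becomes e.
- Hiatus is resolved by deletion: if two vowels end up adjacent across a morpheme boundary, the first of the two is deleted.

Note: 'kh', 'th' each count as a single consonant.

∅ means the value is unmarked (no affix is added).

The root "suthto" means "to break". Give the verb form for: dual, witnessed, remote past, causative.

suthtokhudukhadu

Attach voice causative -khi → suthtokhi.
Attach tense remote past -dukh → suthtokhidukh.
Attach evidentiality witnessed -e (after consonant 'kh') → suthtokhidukhe.
Attach number dual -du → suthtokhidukhedu.
Apply vowel harmony: suthtokhidukhedu → suthtokhudukhadu.
Vowel deletion: no change.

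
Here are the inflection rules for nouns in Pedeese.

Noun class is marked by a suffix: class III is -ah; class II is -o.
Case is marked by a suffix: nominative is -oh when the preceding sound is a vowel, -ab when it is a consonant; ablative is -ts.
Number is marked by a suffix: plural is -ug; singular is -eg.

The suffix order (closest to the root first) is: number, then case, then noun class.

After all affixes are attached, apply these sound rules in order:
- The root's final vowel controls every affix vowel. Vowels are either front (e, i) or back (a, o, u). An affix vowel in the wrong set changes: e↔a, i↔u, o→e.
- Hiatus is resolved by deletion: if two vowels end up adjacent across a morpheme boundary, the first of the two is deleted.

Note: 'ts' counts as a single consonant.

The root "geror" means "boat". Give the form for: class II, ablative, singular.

Attach number singular -eg → geroreg.
Attach case ablative -ts → geroregts.
Attach noun class class II -o → geroregtso.
Apply vowel harmony: geroregtso → geroragtso.
Vowel deletion: no change.

geroragtso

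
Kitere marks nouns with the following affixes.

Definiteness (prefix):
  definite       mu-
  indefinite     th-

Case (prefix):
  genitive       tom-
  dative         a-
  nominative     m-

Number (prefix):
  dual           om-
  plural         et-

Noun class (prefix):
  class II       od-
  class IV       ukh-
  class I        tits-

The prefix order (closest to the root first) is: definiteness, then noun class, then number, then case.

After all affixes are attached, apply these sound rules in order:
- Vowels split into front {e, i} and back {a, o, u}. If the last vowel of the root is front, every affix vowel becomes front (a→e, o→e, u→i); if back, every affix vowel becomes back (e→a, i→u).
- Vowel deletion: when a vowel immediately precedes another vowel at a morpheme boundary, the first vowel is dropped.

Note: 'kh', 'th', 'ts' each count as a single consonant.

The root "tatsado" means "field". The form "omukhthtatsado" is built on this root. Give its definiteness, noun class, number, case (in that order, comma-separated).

indefinite, class IV, dual, dative

Segment: a-om-ukh-th-tatsado.
definiteness: th- → indefinite.
noun class: ukh- → class IV.
number: om- → dual.
case: a- → dative.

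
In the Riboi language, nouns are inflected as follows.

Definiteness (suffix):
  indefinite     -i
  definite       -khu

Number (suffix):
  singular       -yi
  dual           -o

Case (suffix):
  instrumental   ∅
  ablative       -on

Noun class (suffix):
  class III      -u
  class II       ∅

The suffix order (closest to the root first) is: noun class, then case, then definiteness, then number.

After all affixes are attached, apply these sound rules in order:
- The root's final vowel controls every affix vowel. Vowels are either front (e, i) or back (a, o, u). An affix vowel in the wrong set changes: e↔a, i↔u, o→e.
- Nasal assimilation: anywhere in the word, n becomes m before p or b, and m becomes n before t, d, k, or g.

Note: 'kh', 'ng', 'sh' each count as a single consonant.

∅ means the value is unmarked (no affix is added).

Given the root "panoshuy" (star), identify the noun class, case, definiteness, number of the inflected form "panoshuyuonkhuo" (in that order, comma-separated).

Segment: panoshuy-u-on-khu-o.
noun class: -u → class III.
case: -on → ablative.
definiteness: -khu → definite.
number: -o → dual.

class III, ablative, definite, dual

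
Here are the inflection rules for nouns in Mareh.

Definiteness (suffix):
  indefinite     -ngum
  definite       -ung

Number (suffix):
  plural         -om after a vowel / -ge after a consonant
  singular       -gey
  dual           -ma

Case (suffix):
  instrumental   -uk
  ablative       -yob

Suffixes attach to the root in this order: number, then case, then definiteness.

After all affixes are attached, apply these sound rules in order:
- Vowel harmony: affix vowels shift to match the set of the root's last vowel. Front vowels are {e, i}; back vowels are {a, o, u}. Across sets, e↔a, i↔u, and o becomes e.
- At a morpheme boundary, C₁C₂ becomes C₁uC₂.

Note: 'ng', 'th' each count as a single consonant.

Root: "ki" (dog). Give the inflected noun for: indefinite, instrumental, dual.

kimeikungim

Attach number dual -ma → kima.
Attach case instrumental -uk → kimauk.
Attach definiteness indefinite -ngum → kimaukngum.
Apply vowel harmony: kimaukngum → kimeikngim.
Apply epenthesis: kimeikngim → kimeikungim.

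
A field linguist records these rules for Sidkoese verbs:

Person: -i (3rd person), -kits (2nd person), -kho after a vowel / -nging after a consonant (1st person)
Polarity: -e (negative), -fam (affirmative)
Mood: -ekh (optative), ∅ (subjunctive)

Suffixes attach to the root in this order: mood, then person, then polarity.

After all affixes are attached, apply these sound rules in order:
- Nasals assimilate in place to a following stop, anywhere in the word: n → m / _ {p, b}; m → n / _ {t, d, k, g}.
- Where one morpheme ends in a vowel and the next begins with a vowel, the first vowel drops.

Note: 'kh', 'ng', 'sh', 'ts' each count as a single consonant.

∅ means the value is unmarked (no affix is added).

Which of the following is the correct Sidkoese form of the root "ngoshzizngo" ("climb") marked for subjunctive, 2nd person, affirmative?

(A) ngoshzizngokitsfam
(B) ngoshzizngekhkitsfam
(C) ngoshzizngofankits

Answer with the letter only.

A

mood = subjunctive: zero marking, form stays ngoshzizngo.
Attach person 2nd person -kits → ngoshzizngokits.
Attach polarity affirmative -fam → ngoshzizngokitsfam.
Nasal assimilation: no change.
Vowel deletion: no change.
So the correct form is ngoshzizngokitsfam, option (A).
(C) ngoshzizngofankits is wrong: it has the affixes in the wrong order.
(B) ngoshzizngekhkitsfam is wrong: it uses optative instead of subjunctive for mood.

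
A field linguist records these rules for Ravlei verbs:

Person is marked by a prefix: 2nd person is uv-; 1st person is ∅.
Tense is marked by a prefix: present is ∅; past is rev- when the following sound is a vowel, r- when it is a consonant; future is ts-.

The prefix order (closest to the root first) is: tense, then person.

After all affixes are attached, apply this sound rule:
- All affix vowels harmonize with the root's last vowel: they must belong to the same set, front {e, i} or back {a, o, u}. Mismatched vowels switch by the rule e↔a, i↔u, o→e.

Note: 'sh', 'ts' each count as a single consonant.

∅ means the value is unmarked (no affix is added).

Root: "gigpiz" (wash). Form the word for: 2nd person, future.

ivtsgigpiz

Attach tense future ts- → tsgigpiz.
Attach person 2nd person uv- → uvtsgigpiz.
Apply vowel harmony: uvtsgigpiz → ivtsgigpiz.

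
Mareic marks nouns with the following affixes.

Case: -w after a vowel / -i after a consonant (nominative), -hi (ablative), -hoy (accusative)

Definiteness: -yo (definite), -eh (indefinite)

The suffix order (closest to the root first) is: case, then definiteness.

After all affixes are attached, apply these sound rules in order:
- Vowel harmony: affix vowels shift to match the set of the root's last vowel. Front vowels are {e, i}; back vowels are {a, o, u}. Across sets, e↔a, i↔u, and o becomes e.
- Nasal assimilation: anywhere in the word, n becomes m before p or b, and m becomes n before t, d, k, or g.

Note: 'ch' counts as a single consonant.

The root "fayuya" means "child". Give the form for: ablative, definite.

Attach case ablative -hi → fayuyahi.
Attach definiteness definite -yo → fayuyahiyo.
Apply vowel harmony: fayuyahiyo → fayuyahuyo.
Nasal assimilation: no change.

fayuyahuyo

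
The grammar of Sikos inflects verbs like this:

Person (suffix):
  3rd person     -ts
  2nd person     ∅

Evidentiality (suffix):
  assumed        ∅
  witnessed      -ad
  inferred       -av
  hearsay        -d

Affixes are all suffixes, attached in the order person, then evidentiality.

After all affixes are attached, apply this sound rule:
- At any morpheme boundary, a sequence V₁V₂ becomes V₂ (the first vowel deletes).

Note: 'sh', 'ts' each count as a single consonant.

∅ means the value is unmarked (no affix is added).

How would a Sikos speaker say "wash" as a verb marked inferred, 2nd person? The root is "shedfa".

person = 2nd person: zero marking, form stays shedfa.
Attach evidentiality inferred -av → shedfaav.
Apply vowel deletion: shedfaav → shedfav.

shedfav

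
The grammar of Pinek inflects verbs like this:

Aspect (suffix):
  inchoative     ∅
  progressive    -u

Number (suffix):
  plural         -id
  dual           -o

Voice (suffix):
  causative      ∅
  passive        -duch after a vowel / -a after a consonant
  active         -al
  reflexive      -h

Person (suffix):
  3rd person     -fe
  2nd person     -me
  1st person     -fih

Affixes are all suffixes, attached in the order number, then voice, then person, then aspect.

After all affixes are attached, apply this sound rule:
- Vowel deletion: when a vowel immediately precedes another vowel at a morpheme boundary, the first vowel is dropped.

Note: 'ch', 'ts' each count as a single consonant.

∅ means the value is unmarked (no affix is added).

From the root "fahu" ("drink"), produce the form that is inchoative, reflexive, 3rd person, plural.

fahidhfe

Attach number plural -id → fahuid.
Attach voice reflexive -h → fahuidh.
Attach person 3rd person -fe → fahuidhfe.
aspect = inchoative: zero marking, form stays fahuidhfe.
Apply vowel deletion: fahuidhfe → fahidhfe.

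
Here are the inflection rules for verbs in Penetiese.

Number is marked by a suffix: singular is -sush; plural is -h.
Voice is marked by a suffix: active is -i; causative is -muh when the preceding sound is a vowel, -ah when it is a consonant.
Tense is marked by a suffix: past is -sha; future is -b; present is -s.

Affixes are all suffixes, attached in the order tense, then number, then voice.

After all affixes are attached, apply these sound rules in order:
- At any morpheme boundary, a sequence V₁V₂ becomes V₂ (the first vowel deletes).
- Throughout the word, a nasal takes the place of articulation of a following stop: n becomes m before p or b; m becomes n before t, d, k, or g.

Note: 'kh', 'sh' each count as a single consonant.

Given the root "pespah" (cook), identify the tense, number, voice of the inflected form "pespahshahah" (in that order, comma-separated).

past, plural, causative

Segment: pespah-sha-h-ah.
tense: -sha → past.
number: -h → plural.
voice: -muh/ah → causative.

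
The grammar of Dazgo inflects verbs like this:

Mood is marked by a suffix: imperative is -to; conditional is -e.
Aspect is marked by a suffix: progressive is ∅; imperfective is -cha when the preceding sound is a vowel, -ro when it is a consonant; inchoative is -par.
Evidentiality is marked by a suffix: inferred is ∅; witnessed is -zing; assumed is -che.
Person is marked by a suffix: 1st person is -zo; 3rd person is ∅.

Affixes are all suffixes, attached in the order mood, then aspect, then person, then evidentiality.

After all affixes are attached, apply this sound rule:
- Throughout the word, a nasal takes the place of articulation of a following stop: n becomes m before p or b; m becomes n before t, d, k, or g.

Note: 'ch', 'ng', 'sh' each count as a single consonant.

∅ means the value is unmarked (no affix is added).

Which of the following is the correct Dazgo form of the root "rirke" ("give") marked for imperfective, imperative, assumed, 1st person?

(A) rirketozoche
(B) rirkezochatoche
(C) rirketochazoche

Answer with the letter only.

C

Attach mood imperative -to → rirketo.
Attach aspect imperfective -cha (after vowel 'o') → rirketocha.
Attach person 1st person -zo → rirketochazo.
Attach evidentiality assumed -che → rirketochazoche.
Nasal assimilation: no change.
So the correct form is rirketochazoche, option (C).
(B) rirkezochatoche is wrong: it has the affixes in the wrong order.
(A) rirketozoche is wrong: it uses progressive instead of imperfective for aspect.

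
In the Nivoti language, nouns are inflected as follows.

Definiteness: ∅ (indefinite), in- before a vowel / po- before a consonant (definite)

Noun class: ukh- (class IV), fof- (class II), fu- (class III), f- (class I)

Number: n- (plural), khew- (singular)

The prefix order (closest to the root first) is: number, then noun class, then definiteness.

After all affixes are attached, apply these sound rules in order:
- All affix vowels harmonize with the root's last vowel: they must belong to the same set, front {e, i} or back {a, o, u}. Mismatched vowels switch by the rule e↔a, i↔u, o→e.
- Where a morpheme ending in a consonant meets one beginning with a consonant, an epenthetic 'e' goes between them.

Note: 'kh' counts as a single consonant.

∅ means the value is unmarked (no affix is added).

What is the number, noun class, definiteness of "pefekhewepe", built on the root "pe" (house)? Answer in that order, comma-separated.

Segment: po-f-khew-pe.
number: khew- → singular.
noun class: f- → class I.
definiteness: in/po- → definite.

singular, class I, definite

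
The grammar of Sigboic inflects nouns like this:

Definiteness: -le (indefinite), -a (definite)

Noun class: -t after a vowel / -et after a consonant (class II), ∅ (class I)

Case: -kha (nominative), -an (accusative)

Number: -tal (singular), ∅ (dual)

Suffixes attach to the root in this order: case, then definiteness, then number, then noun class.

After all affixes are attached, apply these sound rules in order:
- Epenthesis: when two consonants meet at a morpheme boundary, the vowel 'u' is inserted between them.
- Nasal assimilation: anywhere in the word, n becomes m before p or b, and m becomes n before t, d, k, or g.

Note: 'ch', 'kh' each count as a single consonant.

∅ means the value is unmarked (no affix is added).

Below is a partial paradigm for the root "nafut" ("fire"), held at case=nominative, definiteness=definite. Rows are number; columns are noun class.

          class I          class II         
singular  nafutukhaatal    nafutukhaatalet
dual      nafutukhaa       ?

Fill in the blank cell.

nafutukhaat

Attach case nominative -kha → nafutkha.
Attach definiteness definite -a → nafutkhaa.
number = dual: zero marking, form stays nafutkhaa.
Attach noun class class II -t (after vowel 'a') → nafutkhaat.
Apply epenthesis: nafutkhaat → nafutukhaat.
Nasal assimilation: no change.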